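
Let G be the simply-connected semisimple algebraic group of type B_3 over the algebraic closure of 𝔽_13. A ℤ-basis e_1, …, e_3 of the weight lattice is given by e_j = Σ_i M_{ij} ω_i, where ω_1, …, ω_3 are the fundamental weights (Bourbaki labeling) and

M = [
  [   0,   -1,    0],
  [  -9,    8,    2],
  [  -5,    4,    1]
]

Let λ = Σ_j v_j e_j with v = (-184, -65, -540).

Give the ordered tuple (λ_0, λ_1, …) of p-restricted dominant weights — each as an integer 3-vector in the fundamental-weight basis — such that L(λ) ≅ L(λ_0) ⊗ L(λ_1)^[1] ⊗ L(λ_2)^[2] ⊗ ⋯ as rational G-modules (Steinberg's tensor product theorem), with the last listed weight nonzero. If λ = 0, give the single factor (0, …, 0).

((0, 4, 3), (5, 4, 9))

Compute c_i = Σ_j M_{ij} v_j with v = (-184, -65, -540):
  c_1 = (0)·(-184) + (-1)·(-65) + (0)·(-540) = 65
  c_2 = (-9)·(-184) + (8)·(-65) + (2)·(-540) = 56
  c_3 = (-5)·(-184) + (4)·(-65) + (1)·(-540) = 120
Expand coordinatewise in base 13:
  c_1 = 65 = 0·13^0 + 5·13^1
  c_2 = 56 = 4·13^0 + 4·13^1
  c_3 = 120 = 3·13^0 + 9·13^1
λ_0 = (0, 4, 3)
λ_1 = (5, 4, 9)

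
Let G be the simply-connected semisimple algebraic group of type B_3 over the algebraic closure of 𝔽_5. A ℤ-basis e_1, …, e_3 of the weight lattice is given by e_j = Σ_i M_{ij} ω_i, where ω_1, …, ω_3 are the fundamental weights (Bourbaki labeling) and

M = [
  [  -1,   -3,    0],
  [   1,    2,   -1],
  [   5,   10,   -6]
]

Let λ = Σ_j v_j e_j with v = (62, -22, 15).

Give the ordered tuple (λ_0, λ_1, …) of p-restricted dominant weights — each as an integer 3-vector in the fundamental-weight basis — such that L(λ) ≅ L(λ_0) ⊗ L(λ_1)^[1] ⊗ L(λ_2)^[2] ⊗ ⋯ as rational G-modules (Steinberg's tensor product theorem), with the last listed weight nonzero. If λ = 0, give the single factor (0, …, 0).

((4, 3, 0),)

Change of basis e → ω: c = M·v where v = (62, -22, 15):
  c_1 = (-1)·(62) + (-3)·(-22) + (0)·(15) = 4
  c_2 = (1)·(62) + (2)·(-22) + (-1)·(15) = 3
  c_3 = (5)·(62) + (10)·(-22) + (-6)·(15) = 0
Base-5 expansion of each c_i:
  c_1 = 4 = 4·5^0
  c_2 = 3 = 3·5^0
  c_3 = 0
p-restricted factor λ_0 = (4, 3, 0)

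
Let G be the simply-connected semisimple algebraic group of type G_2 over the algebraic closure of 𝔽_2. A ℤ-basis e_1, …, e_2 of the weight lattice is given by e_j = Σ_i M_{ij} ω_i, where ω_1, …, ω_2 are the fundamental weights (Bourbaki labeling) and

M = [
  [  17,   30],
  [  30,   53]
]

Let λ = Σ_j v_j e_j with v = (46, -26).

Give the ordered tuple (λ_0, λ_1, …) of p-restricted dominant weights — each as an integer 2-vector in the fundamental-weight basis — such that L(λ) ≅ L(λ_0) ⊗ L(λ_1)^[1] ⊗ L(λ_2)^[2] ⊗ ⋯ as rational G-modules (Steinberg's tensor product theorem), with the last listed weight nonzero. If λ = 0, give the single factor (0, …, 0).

Change of basis e → ω: c = M·v where v = (46, -26):
  c_1 = 17·46 + (30)·(-26) = 2
  c_2 = 30·46 + (53)·(-26) = 2
Writing each c_i in base p = 2:
  c_1 = 2 = 0·2^0 + 1·2^1
  c_2 = 2 = 0·2^0 + 1·2^1
Factor λ_0 = (0, 0)
Factor λ_1 = (1, 1)

((0, 0), (1, 1))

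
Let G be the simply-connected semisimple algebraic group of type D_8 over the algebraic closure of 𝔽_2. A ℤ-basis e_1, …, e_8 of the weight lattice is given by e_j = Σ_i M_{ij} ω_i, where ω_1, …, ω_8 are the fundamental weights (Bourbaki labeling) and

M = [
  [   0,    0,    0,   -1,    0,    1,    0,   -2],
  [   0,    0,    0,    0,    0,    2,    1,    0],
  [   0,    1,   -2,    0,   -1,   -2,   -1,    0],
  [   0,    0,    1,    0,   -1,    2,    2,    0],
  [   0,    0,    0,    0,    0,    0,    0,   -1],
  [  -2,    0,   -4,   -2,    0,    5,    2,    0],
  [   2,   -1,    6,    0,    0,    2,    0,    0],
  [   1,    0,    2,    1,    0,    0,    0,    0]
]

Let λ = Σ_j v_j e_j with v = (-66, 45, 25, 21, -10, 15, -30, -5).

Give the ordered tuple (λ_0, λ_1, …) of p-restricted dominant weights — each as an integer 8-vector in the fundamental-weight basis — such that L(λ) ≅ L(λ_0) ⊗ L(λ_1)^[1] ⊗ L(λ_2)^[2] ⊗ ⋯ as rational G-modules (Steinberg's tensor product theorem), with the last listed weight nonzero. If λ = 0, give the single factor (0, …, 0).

Compute c_i = Σ_j M_{ij} v_j with v = (-66, 45, 25, 21, -10, 15, -30, -5):
  c_1 = (0)·(-66) + 0·45 + 0·25 + (-1)·(21) + (0)·(-10) + 1·15 + (0)·(-30) + (-2)·(-5) = 4
  c_2 = (0)·(-66) + 0·45 + 0·25 + 0·21 + (0)·(-10) + 2·15 + (1)·(-30) + (0)·(-5) = 0
  c_3 = (0)·(-66) + 1·45 + (-2)·(25) + 0·21 + (-1)·(-10) + (-2)·(15) + (-1)·(-30) + (0)·(-5) = 5
  c_4 = (0)·(-66) + 0·45 + 1·25 + 0·21 + (-1)·(-10) + 2·15 + (2)·(-30) + (0)·(-5) = 5
  c_5 = (0)·(-66) + 0·45 + 0·25 + 0·21 + (0)·(-10) + 0·15 + (0)·(-30) + (-1)·(-5) = 5
  c_6 = (-2)·(-66) + 0·45 + (-4)·(25) + (-2)·(21) + (0)·(-10) + 5·15 + (2)·(-30) + (0)·(-5) = 5
  c_7 = (2)·(-66) + (-1)·(45) + 6·25 + 0·21 + (0)·(-10) + 2·15 + (0)·(-30) + (0)·(-5) = 3
  c_8 = (1)·(-66) + 0·45 + 2·25 + 1·21 + (0)·(-10) + 0·15 + (0)·(-30) + (0)·(-5) = 5
Expand coordinatewise in base 2:
  c_1 = 4 = 0·2^0 + 0·2^1 + 1·2^2
  c_2 = 0
  c_3 = 5 = 1·2^0 + 0·2^1 + 1·2^2
  c_4 = 5 = 1·2^0 + 0·2^1 + 1·2^2
  c_5 = 5 = 1·2^0 + 0·2^1 + 1·2^2
  c_6 = 5 = 1·2^0 + 0·2^1 + 1·2^2
  c_7 = 3 = 1·2^0 + 1·2^1
  c_8 = 5 = 1·2^0 + 0·2^1 + 1·2^2
p-restricted factor λ_0 = (0, 0, 1, 1, 1, 1, 1, 1)
p-restricted factor λ_1 = (0, 0, 0, 0, 0, 0, 1, 0)
p-restricted factor λ_2 = (1, 0, 1, 1, 1, 1, 0, 1)

((0, 0, 1, 1, 1, 1, 1, 1), (0, 0, 0, 0, 0, 0, 1, 0), (1, 0, 1, 1, 1, 1, 0, 1))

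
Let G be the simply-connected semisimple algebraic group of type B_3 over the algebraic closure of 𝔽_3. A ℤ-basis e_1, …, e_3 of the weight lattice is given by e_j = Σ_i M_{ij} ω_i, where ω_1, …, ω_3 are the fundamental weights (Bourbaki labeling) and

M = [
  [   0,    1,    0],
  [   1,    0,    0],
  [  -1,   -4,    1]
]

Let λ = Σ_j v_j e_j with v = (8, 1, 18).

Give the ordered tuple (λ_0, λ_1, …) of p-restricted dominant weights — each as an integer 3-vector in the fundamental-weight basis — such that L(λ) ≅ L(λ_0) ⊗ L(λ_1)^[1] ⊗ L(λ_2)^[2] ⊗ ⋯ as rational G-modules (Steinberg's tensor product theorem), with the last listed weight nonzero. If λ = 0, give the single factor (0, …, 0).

((1, 2, 0), (0, 2, 2))

ω-coordinates c = M·v, v = (8, 1, 18):
  c_1 = 0*8 + 1*1 + 0*18 = 1
  c_2 = 1*8 + 0*1 + 0*18 = 8
  c_3 = -1*8 + -4*1 + 1*18 = 6
p = 3; digits c_i = Σ_j d_{ij}·3^j, 0 ≤ d_{ij} < 3:
  c_1 = 1 = 1·3^0
  c_2 = 8 = 2·3^0 + 2·3^1
  c_3 = 6 = 0·3^0 + 2·3^1
Factor λ_0 = (1, 2, 0)
Factor λ_1 = (0, 2, 2)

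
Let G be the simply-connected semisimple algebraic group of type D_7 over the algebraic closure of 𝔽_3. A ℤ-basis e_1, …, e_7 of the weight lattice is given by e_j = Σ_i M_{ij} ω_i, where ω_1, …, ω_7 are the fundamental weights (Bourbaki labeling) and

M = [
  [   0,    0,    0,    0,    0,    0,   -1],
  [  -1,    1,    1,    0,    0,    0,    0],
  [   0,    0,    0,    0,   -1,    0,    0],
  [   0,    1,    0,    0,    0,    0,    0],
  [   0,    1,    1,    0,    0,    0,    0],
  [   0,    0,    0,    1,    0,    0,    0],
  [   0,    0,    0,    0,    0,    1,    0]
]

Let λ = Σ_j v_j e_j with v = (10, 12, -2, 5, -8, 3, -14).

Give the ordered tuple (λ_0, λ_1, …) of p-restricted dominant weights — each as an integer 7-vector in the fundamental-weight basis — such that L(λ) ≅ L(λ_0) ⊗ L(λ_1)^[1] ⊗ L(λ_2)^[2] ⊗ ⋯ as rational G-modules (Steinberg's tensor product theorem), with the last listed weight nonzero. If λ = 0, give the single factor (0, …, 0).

Compute c_i = Σ_j M_{ij} v_j with v = (10, 12, -2, 5, -8, 3, -14):
  c_1 = 0·10 + 0·12 + (0)·(-2) + 0·5 + (0)·(-8) + 0·3 + (-1)·(-14) = 14
  c_2 = (-1)·(10) + 1·12 + (1)·(-2) + 0·5 + (0)·(-8) + 0·3 + (0)·(-14) = 0
  c_3 = 0·10 + 0·12 + (0)·(-2) + 0·5 + (-1)·(-8) + 0·3 + (0)·(-14) = 8
  c_4 = 0·10 + 1·12 + (0)·(-2) + 0·5 + (0)·(-8) + 0·3 + (0)·(-14) = 12
  c_5 = 0·10 + 1·12 + (1)·(-2) + 0·5 + (0)·(-8) + 0·3 + (0)·(-14) = 10
  c_6 = 0·10 + 0·12 + (0)·(-2) + 1·5 + (0)·(-8) + 0·3 + (0)·(-14) = 5
  c_7 = 0·10 + 0·12 + (0)·(-2) + 0·5 + (0)·(-8) + 1·3 + (0)·(-14) = 3
Writing each c_i in base p = 3:
  c_1 = 14 = 2·3^0 + 1·3^1 + 1·3^2
  c_2 = 0
  c_3 = 8 = 2·3^0 + 2·3^1
  c_4 = 12 = 0·3^0 + 1·3^1 + 1·3^2
  c_5 = 10 = 1·3^0 + 0·3^1 + 1·3^2
  c_6 = 5 = 2·3^0 + 1·3^1
  c_7 = 3 = 0·3^0 + 1·3^1
Factor λ_0 = (2, 0, 2, 0, 1, 2, 0)
Factor λ_1 = (1, 0, 2, 1, 0, 1, 1)
Factor λ_2 = (1, 0, 0, 1, 1, 0, 0)

((2, 0, 2, 0, 1, 2, 0), (1, 0, 2, 1, 0, 1, 1), (1, 0, 0, 1, 1, 0, 0))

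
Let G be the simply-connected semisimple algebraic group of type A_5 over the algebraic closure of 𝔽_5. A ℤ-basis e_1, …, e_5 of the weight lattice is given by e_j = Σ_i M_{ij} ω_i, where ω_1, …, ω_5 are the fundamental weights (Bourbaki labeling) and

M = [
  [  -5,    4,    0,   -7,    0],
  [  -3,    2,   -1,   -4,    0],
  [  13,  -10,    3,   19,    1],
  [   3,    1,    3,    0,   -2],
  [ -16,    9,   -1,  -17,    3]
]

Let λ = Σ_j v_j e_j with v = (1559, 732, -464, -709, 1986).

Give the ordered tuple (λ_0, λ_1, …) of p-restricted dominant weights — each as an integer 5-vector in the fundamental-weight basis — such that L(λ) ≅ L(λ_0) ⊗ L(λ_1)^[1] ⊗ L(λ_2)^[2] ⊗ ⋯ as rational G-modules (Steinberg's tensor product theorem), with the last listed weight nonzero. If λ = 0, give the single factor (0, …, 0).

((1, 2, 0, 0, 4), (4, 2, 4, 4, 3), (3, 3, 2, 1, 4))

ω-coordinates c = M·v, v = (1559, 732, -464, -709, 1986):
  c_1 = -5*1559 + 4*732 + 0*-464 + -7*-709 + 0*1986 = 96
  c_2 = -3*1559 + 2*732 + -1*-464 + -4*-709 + 0*1986 = 87
  c_3 = 13*1559 + -10*732 + 3*-464 + 19*-709 + 1*1986 = 70
  c_4 = 3*1559 + 1*732 + 3*-464 + 0*-709 + -2*1986 = 45
  c_5 = -16*1559 + 9*732 + -1*-464 + -17*-709 + 3*1986 = 119
Writing each c_i in base p = 5:
  c_1 = 96 = 1·5^0 + 4·5^1 + 3·5^2
  c_2 = 87 = 2·5^0 + 2·5^1 + 3·5^2
  c_3 = 70 = 0·5^0 + 4·5^1 + 2·5^2
  c_4 = 45 = 0·5^0 + 4·5^1 + 1·5^2
  c_5 = 119 = 4·5^0 + 3·5^1 + 4·5^2
p-restricted factor λ_0 = (1, 2, 0, 0, 4)
p-restricted factor λ_1 = (4, 2, 4, 4, 3)
p-restricted factor λ_2 = (3, 3, 2, 1, 4)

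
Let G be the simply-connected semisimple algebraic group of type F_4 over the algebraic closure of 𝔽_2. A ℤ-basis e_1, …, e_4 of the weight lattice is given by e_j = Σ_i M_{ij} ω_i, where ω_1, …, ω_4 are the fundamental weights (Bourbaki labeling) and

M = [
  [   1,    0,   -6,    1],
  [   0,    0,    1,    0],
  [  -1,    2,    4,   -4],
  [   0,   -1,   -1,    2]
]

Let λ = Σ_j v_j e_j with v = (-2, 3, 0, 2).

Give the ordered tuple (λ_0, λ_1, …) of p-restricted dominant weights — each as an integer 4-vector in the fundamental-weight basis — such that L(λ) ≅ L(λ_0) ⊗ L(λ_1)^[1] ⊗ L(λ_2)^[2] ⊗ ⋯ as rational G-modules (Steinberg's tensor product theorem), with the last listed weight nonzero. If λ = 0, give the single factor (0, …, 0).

In the fundamental-weight basis, λ has coordinates c = M·v (v = (-2, 3, 0, 2)):
  c_1 = (1)·(-2) + 0·3 + (-6)·(0) + 1·2 = 0
  c_2 = (0)·(-2) + 0·3 + 1·0 + 0·2 = 0
  c_3 = (-1)·(-2) + 2·3 + 4·0 + (-4)·(2) = 0
  c_4 = (0)·(-2) + (-1)·(3) + (-1)·(0) + 2·2 = 1
Base-2 expansion of each c_i:
  c_1 = 0
  c_2 = 0
  c_3 = 0
  c_4 = 1 = 1·2^0
λ_0 = (0, 0, 0, 1)

((0, 0, 0, 1),)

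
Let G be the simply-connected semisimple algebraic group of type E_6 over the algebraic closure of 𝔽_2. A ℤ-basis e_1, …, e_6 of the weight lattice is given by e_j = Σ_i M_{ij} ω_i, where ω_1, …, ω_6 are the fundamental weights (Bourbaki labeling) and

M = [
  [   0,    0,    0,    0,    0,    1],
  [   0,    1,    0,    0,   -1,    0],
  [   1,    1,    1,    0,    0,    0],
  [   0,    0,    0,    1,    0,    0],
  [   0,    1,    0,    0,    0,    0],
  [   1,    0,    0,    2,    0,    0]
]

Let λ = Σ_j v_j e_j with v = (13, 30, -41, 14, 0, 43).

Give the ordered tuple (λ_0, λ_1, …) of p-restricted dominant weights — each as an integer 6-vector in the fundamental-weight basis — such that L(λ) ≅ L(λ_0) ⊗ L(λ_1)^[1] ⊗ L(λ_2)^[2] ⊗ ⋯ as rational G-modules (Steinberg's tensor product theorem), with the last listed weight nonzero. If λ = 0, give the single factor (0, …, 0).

((1, 0, 0, 0, 0, 1), (1, 1, 1, 1, 1, 0), (0, 1, 0, 1, 1, 0), (1, 1, 0, 1, 1, 1), (0, 1, 0, 0, 1, 0), (1, 0, 0, 0, 0, 1))

ω-coordinates c = M·v, v = (13, 30, -41, 14, 0, 43):
  c_1 = 0*13 + 0*30 + 0*-41 + 0*14 + 0*0 + 1*43 = 43
  c_2 = 0*13 + 1*30 + 0*-41 + 0*14 + -1*0 + 0*43 = 30
  c_3 = 1*13 + 1*30 + 1*-41 + 0*14 + 0*0 + 0*43 = 2
  c_4 = 0*13 + 0*30 + 0*-41 + 1*14 + 0*0 + 0*43 = 14
  c_5 = 0*13 + 1*30 + 0*-41 + 0*14 + 0*0 + 0*43 = 30
  c_6 = 1*13 + 0*30 + 0*-41 + 2*14 + 0*0 + 0*43 = 41
Expand coordinatewise in base 2:
  c_1 = 43 = 1·2^0 + 1·2^1 + 0·2^2 + 1·2^3 + 0·2^4 + 1·2^5
  c_2 = 30 = 0·2^0 + 1·2^1 + 1·2^2 + 1·2^3 + 1·2^4
  c_3 = 2 = 0·2^0 + 1·2^1
  c_4 = 14 = 0·2^0 + 1·2^1 + 1·2^2 + 1·2^3
  c_5 = 30 = 0·2^0 + 1·2^1 + 1·2^2 + 1·2^3 + 1·2^4
  c_6 = 41 = 1·2^0 + 0·2^1 + 0·2^2 + 1·2^3 + 0·2^4 + 1·2^5
p-restricted factor λ_0 = (1, 0, 0, 0, 0, 1)
p-restricted factor λ_1 = (1, 1, 1, 1, 1, 0)
p-restricted factor λ_2 = (0, 1, 0, 1, 1, 0)
p-restricted factor λ_3 = (1, 1, 0, 1, 1, 1)
p-restricted factor λ_4 = (0, 1, 0, 0, 1, 0)
p-restricted factor λ_5 = (1, 0, 0, 0, 0, 1)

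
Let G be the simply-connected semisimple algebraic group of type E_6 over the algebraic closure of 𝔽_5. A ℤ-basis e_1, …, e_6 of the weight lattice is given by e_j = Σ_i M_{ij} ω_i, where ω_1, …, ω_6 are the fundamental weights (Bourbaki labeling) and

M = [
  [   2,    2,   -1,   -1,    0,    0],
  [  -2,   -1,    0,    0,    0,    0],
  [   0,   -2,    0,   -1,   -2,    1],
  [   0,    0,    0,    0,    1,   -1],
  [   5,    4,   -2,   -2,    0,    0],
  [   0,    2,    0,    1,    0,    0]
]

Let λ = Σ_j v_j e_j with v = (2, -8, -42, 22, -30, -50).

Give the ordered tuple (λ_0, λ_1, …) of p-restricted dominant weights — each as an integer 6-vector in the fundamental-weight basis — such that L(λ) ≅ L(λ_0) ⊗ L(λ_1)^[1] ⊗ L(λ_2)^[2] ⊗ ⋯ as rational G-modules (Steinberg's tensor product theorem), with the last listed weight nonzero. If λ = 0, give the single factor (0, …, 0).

((3, 4, 4, 0, 3, 1), (1, 0, 0, 4, 3, 1))

In the fundamental-weight basis, λ has coordinates c = M·v (v = (2, -8, -42, 22, -30, -50)):
  c_1 = 2*2 + 2*-8 + -1*-42 + -1*22 + 0*-30 + 0*-50 = 8
  c_2 = -2*2 + -1*-8 + 0*-42 + 0*22 + 0*-30 + 0*-50 = 4
  c_3 = 0*2 + -2*-8 + 0*-42 + -1*22 + -2*-30 + 1*-50 = 4
  c_4 = 0*2 + 0*-8 + 0*-42 + 0*22 + 1*-30 + -1*-50 = 20
  c_5 = 5*2 + 4*-8 + -2*-42 + -2*22 + 0*-30 + 0*-50 = 18
  c_6 = 0*2 + 2*-8 + 0*-42 + 1*22 + 0*-30 + 0*-50 = 6
Expand coordinatewise in base 5:
  c_1 = 8 = 3·5^0 + 1·5^1
  c_2 = 4 = 4·5^0
  c_3 = 4 = 4·5^0
  c_4 = 20 = 0·5^0 + 4·5^1
  c_5 = 18 = 3·5^0 + 3·5^1
  c_6 = 6 = 1·5^0 + 1·5^1
p-restricted factor λ_0 = (3, 4, 4, 0, 3, 1)
p-restricted factor λ_1 = (1, 0, 0, 4, 3, 1)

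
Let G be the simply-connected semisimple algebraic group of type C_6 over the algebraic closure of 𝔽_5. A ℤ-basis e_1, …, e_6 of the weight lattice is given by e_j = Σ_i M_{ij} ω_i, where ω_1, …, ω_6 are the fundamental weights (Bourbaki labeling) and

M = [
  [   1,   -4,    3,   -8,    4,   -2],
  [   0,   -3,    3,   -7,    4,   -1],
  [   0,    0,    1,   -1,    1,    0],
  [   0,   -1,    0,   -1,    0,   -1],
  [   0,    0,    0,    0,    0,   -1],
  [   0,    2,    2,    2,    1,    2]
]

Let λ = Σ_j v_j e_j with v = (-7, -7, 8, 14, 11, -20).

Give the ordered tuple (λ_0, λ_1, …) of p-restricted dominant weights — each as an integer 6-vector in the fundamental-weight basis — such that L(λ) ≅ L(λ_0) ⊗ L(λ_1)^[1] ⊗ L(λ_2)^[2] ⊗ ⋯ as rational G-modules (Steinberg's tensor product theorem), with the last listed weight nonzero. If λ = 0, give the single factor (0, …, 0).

((2, 1, 0, 3, 0, 1), (3, 2, 1, 2, 4, 0))

Converting to the ω-basis (c_i = row i of M dotted with v = (-7, -7, 8, 14, 11, -20)):
  c_1 = (1)·(-7) + (-4)·(-7) + (3)·(8) + (-8)·(14) + (4)·(11) + (-2)·(-20) = 17
  c_2 = (0)·(-7) + (-3)·(-7) + (3)·(8) + (-7)·(14) + (4)·(11) + (-1)·(-20) = 11
  c_3 = (0)·(-7) + (0)·(-7) + (1)·(8) + (-1)·(14) + (1)·(11) + (0)·(-20) = 5
  c_4 = (0)·(-7) + (-1)·(-7) + (0)·(8) + (-1)·(14) + (0)·(11) + (-1)·(-20) = 13
  c_5 = (0)·(-7) + (0)·(-7) + (0)·(8) + (0)·(14) + (0)·(11) + (-1)·(-20) = 20
  c_6 = (0)·(-7) + (2)·(-7) + (2)·(8) + (2)·(14) + (1)·(11) + (2)·(-20) = 1
Base-5 expansion of each c_i:
  c_1 = 17 = 2·5^0 + 3·5^1
  c_2 = 11 = 1·5^0 + 2·5^1
  c_3 = 5 = 0·5^0 + 1·5^1
  c_4 = 13 = 3·5^0 + 2·5^1
  c_5 = 20 = 0·5^0 + 4·5^1
  c_6 = 1 = 1·5^0
Factor λ_0 = (2, 1, 0, 3, 0, 1)
Factor λ_1 = (3, 2, 1, 2, 4, 0)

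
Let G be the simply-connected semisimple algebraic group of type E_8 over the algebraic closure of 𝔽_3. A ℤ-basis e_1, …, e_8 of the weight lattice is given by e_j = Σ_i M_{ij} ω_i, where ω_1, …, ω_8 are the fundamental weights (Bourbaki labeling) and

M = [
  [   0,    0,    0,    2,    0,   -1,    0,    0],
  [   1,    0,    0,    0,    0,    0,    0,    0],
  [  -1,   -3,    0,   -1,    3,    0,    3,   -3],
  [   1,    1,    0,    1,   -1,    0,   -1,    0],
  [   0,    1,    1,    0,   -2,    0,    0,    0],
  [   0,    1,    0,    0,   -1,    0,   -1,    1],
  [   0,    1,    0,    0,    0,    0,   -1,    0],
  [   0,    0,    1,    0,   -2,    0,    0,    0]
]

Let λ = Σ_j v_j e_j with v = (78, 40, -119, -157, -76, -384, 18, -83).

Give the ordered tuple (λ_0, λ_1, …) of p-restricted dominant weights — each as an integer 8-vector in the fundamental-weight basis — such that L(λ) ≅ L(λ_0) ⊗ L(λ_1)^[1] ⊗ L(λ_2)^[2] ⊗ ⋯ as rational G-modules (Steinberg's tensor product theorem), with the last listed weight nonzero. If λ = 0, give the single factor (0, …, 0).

((1, 0, 1, 1, 1, 0, 1, 0), (2, 2, 2, 0, 0, 2, 1, 2), (1, 2, 0, 2, 2, 1, 2, 0), (2, 2, 1, 0, 2, 0, 0, 1))

Compute c_i = Σ_j M_{ij} v_j with v = (78, 40, -119, -157, -76, -384, 18, -83):
  c_1 = (0)·(78) + (0)·(40) + (0)·(-119) + (2)·(-157) + (0)·(-76) + (-1)·(-384) + (0)·(18) + (0)·(-83) = 70
  c_2 = (1)·(78) + (0)·(40) + (0)·(-119) + (0)·(-157) + (0)·(-76) + (0)·(-384) + (0)·(18) + (0)·(-83) = 78
  c_3 = (-1)·(78) + (-3)·(40) + (0)·(-119) + (-1)·(-157) + (3)·(-76) + (0)·(-384) + (3)·(18) + (-3)·(-83) = 34
  c_4 = (1)·(78) + (1)·(40) + (0)·(-119) + (1)·(-157) + (-1)·(-76) + (0)·(-384) + (-1)·(18) + (0)·(-83) = 19
  c_5 = (0)·(78) + (1)·(40) + (1)·(-119) + (0)·(-157) + (-2)·(-76) + (0)·(-384) + (0)·(18) + (0)·(-83) = 73
  c_6 = (0)·(78) + (1)·(40) + (0)·(-119) + (0)·(-157) + (-1)·(-76) + (0)·(-384) + (-1)·(18) + (1)·(-83) = 15
  c_7 = (0)·(78) + (1)·(40) + (0)·(-119) + (0)·(-157) + (0)·(-76) + (0)·(-384) + (-1)·(18) + (0)·(-83) = 22
  c_8 = (0)·(78) + (0)·(40) + (1)·(-119) + (0)·(-157) + (-2)·(-76) + (0)·(-384) + (0)·(18) + (0)·(-83) = 33
Expand coordinatewise in base 3:
  c_1 = 70 = 1·3^0 + 2·3^1 + 1·3^2 + 2·3^3
  c_2 = 78 = 0·3^0 + 2·3^1 + 2·3^2 + 2·3^3
  c_3 = 34 = 1·3^0 + 2·3^1 + 0·3^2 + 1·3^3
  c_4 = 19 = 1·3^0 + 0·3^1 + 2·3^2
  c_5 = 73 = 1·3^0 + 0·3^1 + 2·3^2 + 2·3^3
  c_6 = 15 = 0·3^0 + 2·3^1 + 1·3^2
  c_7 = 22 = 1·3^0 + 1·3^1 + 2·3^2
  c_8 = 33 = 0·3^0 + 2·3^1 + 0·3^2 + 1·3^3
Factor λ_0 = (1, 0, 1, 1, 1, 0, 1, 0)
Factor λ_1 = (2, 2, 2, 0, 0, 2, 1, 2)
Factor λ_2 = (1, 2, 0, 2, 2, 1, 2, 0)
Factor λ_3 = (2, 2, 1, 0, 2, 0, 0, 1)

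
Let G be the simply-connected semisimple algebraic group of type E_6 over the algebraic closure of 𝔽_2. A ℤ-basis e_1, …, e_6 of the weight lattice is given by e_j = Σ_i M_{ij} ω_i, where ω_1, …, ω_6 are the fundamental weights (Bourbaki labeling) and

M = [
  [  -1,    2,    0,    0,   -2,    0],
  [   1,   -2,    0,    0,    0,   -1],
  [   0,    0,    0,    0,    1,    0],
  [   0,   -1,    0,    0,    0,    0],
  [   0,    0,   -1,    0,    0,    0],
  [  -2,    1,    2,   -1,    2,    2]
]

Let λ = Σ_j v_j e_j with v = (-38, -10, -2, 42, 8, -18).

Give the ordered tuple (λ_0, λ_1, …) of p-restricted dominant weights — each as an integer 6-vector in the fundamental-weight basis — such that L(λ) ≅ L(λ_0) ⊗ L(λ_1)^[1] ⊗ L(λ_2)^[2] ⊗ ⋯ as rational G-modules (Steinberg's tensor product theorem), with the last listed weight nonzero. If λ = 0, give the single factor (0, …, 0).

((0, 0, 0, 0, 0, 0), (1, 0, 0, 1, 1, 0), (0, 0, 0, 0, 0, 0), (0, 0, 1, 1, 0, 0))

In the fundamental-weight basis, λ has coordinates c = M·v (v = (-38, -10, -2, 42, 8, -18)):
  c_1 = (-1)·(-38) + (2)·(-10) + (0)·(-2) + (0)·(42) + (-2)·(8) + (0)·(-18) = 2
  c_2 = (1)·(-38) + (-2)·(-10) + (0)·(-2) + (0)·(42) + (0)·(8) + (-1)·(-18) = 0
  c_3 = (0)·(-38) + (0)·(-10) + (0)·(-2) + (0)·(42) + (1)·(8) + (0)·(-18) = 8
  c_4 = (0)·(-38) + (-1)·(-10) + (0)·(-2) + (0)·(42) + (0)·(8) + (0)·(-18) = 10
  c_5 = (0)·(-38) + (0)·(-10) + (-1)·(-2) + (0)·(42) + (0)·(8) + (0)·(-18) = 2
  c_6 = (-2)·(-38) + (1)·(-10) + (2)·(-2) + (-1)·(42) + (2)·(8) + (2)·(-18) = 0
Expand coordinatewise in base 2:
  c_1 = 2 = 0·2^0 + 1·2^1
  c_2 = 0
  c_3 = 8 = 0·2^0 + 0·2^1 + 0·2^2 + 1·2^3
  c_4 = 10 = 0·2^0 + 1·2^1 + 0·2^2 + 1·2^3
  c_5 = 2 = 0·2^0 + 1·2^1
  c_6 = 0
Factor λ_0 = (0, 0, 0, 0, 0, 0)
Factor λ_1 = (1, 0, 0, 1, 1, 0)
Factor λ_2 = (0, 0, 0, 0, 0, 0)
Factor λ_3 = (0, 0, 1, 1, 0, 0)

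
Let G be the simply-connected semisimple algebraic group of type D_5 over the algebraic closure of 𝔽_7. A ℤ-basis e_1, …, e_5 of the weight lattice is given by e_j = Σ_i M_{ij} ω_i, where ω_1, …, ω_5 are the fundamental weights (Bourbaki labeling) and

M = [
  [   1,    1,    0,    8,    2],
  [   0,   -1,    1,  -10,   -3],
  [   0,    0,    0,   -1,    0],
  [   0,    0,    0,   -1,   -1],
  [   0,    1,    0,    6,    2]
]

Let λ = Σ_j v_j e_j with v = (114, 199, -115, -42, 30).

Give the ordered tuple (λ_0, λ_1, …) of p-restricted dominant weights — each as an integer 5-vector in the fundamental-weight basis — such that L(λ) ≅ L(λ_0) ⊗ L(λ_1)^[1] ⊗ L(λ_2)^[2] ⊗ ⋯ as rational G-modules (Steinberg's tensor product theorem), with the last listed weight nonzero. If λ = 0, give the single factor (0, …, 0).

Converting to the ω-basis (c_i = row i of M dotted with v = (114, 199, -115, -42, 30)):
  c_1 = (1)·(114) + (1)·(199) + (0)·(-115) + (8)·(-42) + (2)·(30) = 37
  c_2 = (0)·(114) + (-1)·(199) + (1)·(-115) + (-10)·(-42) + (-3)·(30) = 16
  c_3 = (0)·(114) + (0)·(199) + (0)·(-115) + (-1)·(-42) + (0)·(30) = 42
  c_4 = (0)·(114) + (0)·(199) + (0)·(-115) + (-1)·(-42) + (-1)·(30) = 12
  c_5 = (0)·(114) + (1)·(199) + (0)·(-115) + (6)·(-42) + (2)·(30) = 7
p = 7; digits c_i = Σ_j d_{ij}·7^j, 0 ≤ d_{ij} < 7:
  c_1 = 37 = 2·7^0 + 5·7^1
  c_2 = 16 = 2·7^0 + 2·7^1
  c_3 = 42 = 0·7^0 + 6·7^1
  c_4 = 12 = 5·7^0 + 1·7^1
  c_5 = 7 = 0·7^0 + 1·7^1
λ_0 = (2, 2, 0, 5, 0)
λ_1 = (5, 2, 6, 1, 1)

((2, 2, 0, 5, 0), (5, 2, 6, 1, 1))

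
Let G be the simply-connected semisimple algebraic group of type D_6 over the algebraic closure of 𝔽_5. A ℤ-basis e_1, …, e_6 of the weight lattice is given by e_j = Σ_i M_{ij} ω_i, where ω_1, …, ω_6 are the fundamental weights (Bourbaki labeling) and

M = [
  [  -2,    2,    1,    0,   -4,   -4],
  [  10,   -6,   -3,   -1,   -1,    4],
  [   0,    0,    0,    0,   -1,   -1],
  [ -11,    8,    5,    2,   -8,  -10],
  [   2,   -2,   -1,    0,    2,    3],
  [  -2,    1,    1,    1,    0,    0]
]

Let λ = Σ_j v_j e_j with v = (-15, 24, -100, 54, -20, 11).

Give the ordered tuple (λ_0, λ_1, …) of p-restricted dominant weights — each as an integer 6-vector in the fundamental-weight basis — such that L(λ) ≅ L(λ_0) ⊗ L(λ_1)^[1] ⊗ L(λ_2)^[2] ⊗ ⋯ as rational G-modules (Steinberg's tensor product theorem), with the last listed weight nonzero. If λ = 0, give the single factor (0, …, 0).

((4, 1, 4, 0, 0, 3), (2, 3, 1, 3, 3, 1))

Change of basis e → ω: c = M·v where v = (-15, 24, -100, 54, -20, 11):
  c_1 = (-2)·(-15) + 2·24 + (1)·(-100) + 0·54 + (-4)·(-20) + (-4)·(11) = 14
  c_2 = (10)·(-15) + (-6)·(24) + (-3)·(-100) + (-1)·(54) + (-1)·(-20) + 4·11 = 16
  c_3 = (0)·(-15) + 0·24 + (0)·(-100) + 0·54 + (-1)·(-20) + (-1)·(11) = 9
  c_4 = (-11)·(-15) + 8·24 + (5)·(-100) + 2·54 + (-8)·(-20) + (-10)·(11) = 15
  c_5 = (2)·(-15) + (-2)·(24) + (-1)·(-100) + 0·54 + (2)·(-20) + 3·11 = 15
  c_6 = (-2)·(-15) + 1·24 + (1)·(-100) + 1·54 + (0)·(-20) + 0·11 = 8
Writing each c_i in base p = 5:
  c_1 = 14 = 4·5^0 + 2·5^1
  c_2 = 16 = 1·5^0 + 3·5^1
  c_3 = 9 = 4·5^0 + 1·5^1
  c_4 = 15 = 0·5^0 + 3·5^1
  c_5 = 15 = 0·5^0 + 3·5^1
  c_6 = 8 = 3·5^0 + 1·5^1
Factor λ_0 = (4, 1, 4, 0, 0, 3)
Factor λ_1 = (2, 3, 1, 3, 3, 1)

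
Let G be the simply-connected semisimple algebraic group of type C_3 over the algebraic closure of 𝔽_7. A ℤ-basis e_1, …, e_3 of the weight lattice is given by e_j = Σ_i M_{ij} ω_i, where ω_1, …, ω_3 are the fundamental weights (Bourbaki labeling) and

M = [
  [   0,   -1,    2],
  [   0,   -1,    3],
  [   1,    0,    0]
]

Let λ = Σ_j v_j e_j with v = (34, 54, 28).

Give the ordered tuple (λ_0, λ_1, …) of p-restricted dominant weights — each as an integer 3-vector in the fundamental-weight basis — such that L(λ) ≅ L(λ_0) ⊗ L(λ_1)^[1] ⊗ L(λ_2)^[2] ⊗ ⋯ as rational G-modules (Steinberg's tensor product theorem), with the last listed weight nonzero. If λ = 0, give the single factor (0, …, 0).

((2, 2, 6), (0, 4, 4))

ω-coordinates c = M·v, v = (34, 54, 28):
  c_1 = 0·34 + (-1)·(54) + 2·28 = 2
  c_2 = 0·34 + (-1)·(54) + 3·28 = 30
  c_3 = 1·34 + 0·54 + 0·28 = 34
Writing each c_i in base p = 7:
  c_1 = 2 = 2·7^0
  c_2 = 30 = 2·7^0 + 4·7^1
  c_3 = 34 = 6·7^0 + 4·7^1
p-restricted factor λ_0 = (2, 2, 6)
p-restricted factor λ_1 = (0, 4, 4)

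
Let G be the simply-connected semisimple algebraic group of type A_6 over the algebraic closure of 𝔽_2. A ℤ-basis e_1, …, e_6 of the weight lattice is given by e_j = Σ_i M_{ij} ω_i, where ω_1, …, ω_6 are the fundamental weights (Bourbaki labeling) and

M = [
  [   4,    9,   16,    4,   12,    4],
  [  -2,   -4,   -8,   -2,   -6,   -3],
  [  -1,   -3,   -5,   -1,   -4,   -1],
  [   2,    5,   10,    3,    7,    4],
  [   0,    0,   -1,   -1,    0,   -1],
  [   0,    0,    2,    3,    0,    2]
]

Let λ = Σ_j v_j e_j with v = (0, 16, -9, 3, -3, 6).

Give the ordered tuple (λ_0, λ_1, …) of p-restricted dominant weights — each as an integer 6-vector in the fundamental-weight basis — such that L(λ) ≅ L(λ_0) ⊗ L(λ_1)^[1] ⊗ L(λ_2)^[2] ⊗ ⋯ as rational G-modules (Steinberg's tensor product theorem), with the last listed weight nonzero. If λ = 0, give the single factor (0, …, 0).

Compute c_i = Σ_j M_{ij} v_j with v = (0, 16, -9, 3, -3, 6):
  c_1 = (4)·(0) + (9)·(16) + (16)·(-9) + (4)·(3) + (12)·(-3) + (4)·(6) = 0
  c_2 = (-2)·(0) + (-4)·(16) + (-8)·(-9) + (-2)·(3) + (-6)·(-3) + (-3)·(6) = 2
  c_3 = (-1)·(0) + (-3)·(16) + (-5)·(-9) + (-1)·(3) + (-4)·(-3) + (-1)·(6) = 0
  c_4 = (2)·(0) + (5)·(16) + (10)·(-9) + (3)·(3) + (7)·(-3) + (4)·(6) = 2
  c_5 = (0)·(0) + (0)·(16) + (-1)·(-9) + (-1)·(3) + (0)·(-3) + (-1)·(6) = 0
  c_6 = (0)·(0) + (0)·(16) + (2)·(-9) + (3)·(3) + (0)·(-3) + (2)·(6) = 3
Writing each c_i in base p = 2:
  c_1 = 0
  c_2 = 2 = 0·2^0 + 1·2^1
  c_3 = 0
  c_4 = 2 = 0·2^0 + 1·2^1
  c_5 = 0
  c_6 = 3 = 1·2^0 + 1·2^1
Factor λ_0 = (0, 0, 0, 0, 0, 1)
Factor λ_1 = (0, 1, 0, 1, 0, 1)

((0, 0, 0, 0, 0, 1), (0, 1, 0, 1, 0, 1))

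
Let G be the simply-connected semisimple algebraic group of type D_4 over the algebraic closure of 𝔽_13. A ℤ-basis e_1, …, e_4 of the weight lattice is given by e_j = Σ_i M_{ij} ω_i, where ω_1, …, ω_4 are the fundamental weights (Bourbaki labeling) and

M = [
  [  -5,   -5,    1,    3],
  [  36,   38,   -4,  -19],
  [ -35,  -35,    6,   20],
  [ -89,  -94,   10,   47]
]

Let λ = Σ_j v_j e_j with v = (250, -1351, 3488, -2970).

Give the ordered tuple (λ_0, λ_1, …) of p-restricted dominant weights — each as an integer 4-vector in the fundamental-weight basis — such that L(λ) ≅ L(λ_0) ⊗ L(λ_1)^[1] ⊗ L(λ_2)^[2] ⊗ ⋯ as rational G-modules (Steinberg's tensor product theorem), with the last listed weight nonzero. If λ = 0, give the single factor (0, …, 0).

Change of basis e → ω: c = M·v where v = (250, -1351, 3488, -2970):
  c_1 = (-5)·(250) + (-5)·(-1351) + (1)·(3488) + (3)·(-2970) = 83
  c_2 = (36)·(250) + (38)·(-1351) + (-4)·(3488) + (-19)·(-2970) = 140
  c_3 = (-35)·(250) + (-35)·(-1351) + (6)·(3488) + (20)·(-2970) = 63
  c_4 = (-89)·(250) + (-94)·(-1351) + (10)·(3488) + (47)·(-2970) = 34
Writing each c_i in base p = 13:
  c_1 = 83 = 5·13^0 + 6·13^1
  c_2 = 140 = 10·13^0 + 10·13^1
  c_3 = 63 = 11·13^0 + 4·13^1
  c_4 = 34 = 8·13^0 + 2·13^1
λ_0 = (5, 10, 11, 8)
λ_1 = (6, 10, 4, 2)

((5, 10, 11, 8), (6, 10, 4, 2))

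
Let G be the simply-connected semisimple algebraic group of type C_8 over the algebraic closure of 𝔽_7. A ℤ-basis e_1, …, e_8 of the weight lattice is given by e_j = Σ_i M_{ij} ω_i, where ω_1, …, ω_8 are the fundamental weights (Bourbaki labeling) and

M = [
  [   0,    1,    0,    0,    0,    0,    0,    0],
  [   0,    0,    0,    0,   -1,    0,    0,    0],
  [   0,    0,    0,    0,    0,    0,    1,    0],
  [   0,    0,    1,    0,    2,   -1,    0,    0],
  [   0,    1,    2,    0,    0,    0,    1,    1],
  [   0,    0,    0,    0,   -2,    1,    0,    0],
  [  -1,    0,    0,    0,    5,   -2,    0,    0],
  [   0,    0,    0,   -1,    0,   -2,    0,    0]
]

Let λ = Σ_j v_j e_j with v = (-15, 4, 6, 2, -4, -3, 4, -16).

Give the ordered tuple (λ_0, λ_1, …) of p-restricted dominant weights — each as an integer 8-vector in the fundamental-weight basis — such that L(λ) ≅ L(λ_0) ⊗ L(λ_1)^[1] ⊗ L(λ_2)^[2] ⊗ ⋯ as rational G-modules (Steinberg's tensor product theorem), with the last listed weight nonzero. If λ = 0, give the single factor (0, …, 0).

Change of basis e → ω: c = M·v where v = (-15, 4, 6, 2, -4, -3, 4, -16):
  c_1 = 0*-15 + 1*4 + 0*6 + 0*2 + 0*-4 + 0*-3 + 0*4 + 0*-16 = 4
  c_2 = 0*-15 + 0*4 + 0*6 + 0*2 + -1*-4 + 0*-3 + 0*4 + 0*-16 = 4
  c_3 = 0*-15 + 0*4 + 0*6 + 0*2 + 0*-4 + 0*-3 + 1*4 + 0*-16 = 4
  c_4 = 0*-15 + 0*4 + 1*6 + 0*2 + 2*-4 + -1*-3 + 0*4 + 0*-16 = 1
  c_5 = 0*-15 + 1*4 + 2*6 + 0*2 + 0*-4 + 0*-3 + 1*4 + 1*-16 = 4
  c_6 = 0*-15 + 0*4 + 0*6 + 0*2 + -2*-4 + 1*-3 + 0*4 + 0*-16 = 5
  c_7 = -1*-15 + 0*4 + 0*6 + 0*2 + 5*-4 + -2*-3 + 0*4 + 0*-16 = 1
  c_8 = 0*-15 + 0*4 + 0*6 + -1*2 + 0*-4 + -2*-3 + 0*4 + 0*-16 = 4
p = 7; digits c_i = Σ_j d_{ij}·7^j, 0 ≤ d_{ij} < 7:
  c_1 = 4 = 4·7^0
  c_2 = 4 = 4·7^0
  c_3 = 4 = 4·7^0
  c_4 = 1 = 1·7^0
  c_5 = 4 = 4·7^0
  c_6 = 5 = 5·7^0
  c_7 = 1 = 1·7^0
  c_8 = 4 = 4·7^0
Factor λ_0 = (4, 4, 4, 1, 4, 5, 1, 4)

((4, 4, 4, 1, 4, 5, 1, 4),)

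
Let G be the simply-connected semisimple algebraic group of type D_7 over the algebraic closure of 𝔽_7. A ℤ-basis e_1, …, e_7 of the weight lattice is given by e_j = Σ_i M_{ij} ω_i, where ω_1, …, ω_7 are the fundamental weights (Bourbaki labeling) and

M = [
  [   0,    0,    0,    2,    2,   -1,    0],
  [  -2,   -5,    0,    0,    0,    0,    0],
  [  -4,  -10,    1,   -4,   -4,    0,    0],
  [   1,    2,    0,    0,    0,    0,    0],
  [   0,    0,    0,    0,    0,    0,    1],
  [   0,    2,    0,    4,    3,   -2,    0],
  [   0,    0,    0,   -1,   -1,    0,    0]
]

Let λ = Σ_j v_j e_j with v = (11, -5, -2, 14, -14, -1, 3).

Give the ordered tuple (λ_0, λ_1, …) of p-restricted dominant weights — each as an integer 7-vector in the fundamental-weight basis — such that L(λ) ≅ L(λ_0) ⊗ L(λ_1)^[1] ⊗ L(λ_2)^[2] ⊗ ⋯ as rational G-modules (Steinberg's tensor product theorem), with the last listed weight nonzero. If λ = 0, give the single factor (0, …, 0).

ω-coordinates c = M·v, v = (11, -5, -2, 14, -14, -1, 3):
  c_1 = 0·11 + (0)·(-5) + (0)·(-2) + 2·14 + (2)·(-14) + (-1)·(-1) + 0·3 = 1
  c_2 = (-2)·(11) + (-5)·(-5) + (0)·(-2) + 0·14 + (0)·(-14) + (0)·(-1) + 0·3 = 3
  c_3 = (-4)·(11) + (-10)·(-5) + (1)·(-2) + (-4)·(14) + (-4)·(-14) + (0)·(-1) + 0·3 = 4
  c_4 = 1·11 + (2)·(-5) + (0)·(-2) + 0·14 + (0)·(-14) + (0)·(-1) + 0·3 = 1
  c_5 = 0·11 + (0)·(-5) + (0)·(-2) + 0·14 + (0)·(-14) + (0)·(-1) + 1·3 = 3
  c_6 = 0·11 + (2)·(-5) + (0)·(-2) + 4·14 + (3)·(-14) + (-2)·(-1) + 0·3 = 6
  c_7 = 0·11 + (0)·(-5) + (0)·(-2) + (-1)·(14) + (-1)·(-14) + (0)·(-1) + 0·3 = 0
Writing each c_i in base p = 7:
  c_1 = 1 = 1·7^0
  c_2 = 3 = 3·7^0
  c_3 = 4 = 4·7^0
  c_4 = 1 = 1·7^0
  c_5 = 3 = 3·7^0
  c_6 = 6 = 6·7^0
  c_7 = 0
p-restricted factor λ_0 = (1, 3, 4, 1, 3, 6, 0)

((1, 3, 4, 1, 3, 6, 0),)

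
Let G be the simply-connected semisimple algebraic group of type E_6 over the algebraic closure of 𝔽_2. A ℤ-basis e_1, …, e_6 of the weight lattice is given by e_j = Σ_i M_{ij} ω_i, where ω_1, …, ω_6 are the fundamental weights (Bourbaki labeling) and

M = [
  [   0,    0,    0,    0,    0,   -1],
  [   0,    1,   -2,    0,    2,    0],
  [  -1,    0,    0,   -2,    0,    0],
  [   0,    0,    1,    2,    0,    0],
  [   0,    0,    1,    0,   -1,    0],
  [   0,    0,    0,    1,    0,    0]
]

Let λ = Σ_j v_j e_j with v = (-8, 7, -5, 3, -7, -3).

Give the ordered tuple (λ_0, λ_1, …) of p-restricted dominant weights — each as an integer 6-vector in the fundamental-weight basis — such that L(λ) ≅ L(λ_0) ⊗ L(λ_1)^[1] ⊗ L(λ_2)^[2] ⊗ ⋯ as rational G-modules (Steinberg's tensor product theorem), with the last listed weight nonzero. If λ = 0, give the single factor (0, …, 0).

Compute c_i = Σ_j M_{ij} v_j with v = (-8, 7, -5, 3, -7, -3):
  c_1 = (0)·(-8) + (0)·(7) + (0)·(-5) + (0)·(3) + (0)·(-7) + (-1)·(-3) = 3
  c_2 = (0)·(-8) + (1)·(7) + (-2)·(-5) + (0)·(3) + (2)·(-7) + (0)·(-3) = 3
  c_3 = (-1)·(-8) + (0)·(7) + (0)·(-5) + (-2)·(3) + (0)·(-7) + (0)·(-3) = 2
  c_4 = (0)·(-8) + (0)·(7) + (1)·(-5) + (2)·(3) + (0)·(-7) + (0)·(-3) = 1
  c_5 = (0)·(-8) + (0)·(7) + (1)·(-5) + (0)·(3) + (-1)·(-7) + (0)·(-3) = 2
  c_6 = (0)·(-8) + (0)·(7) + (0)·(-5) + (1)·(3) + (0)·(-7) + (0)·(-3) = 3
Base-2 expansion of each c_i:
  c_1 = 3 = 1·2^0 + 1·2^1
  c_2 = 3 = 1·2^0 + 1·2^1
  c_3 = 2 = 0·2^0 + 1·2^1
  c_4 = 1 = 1·2^0
  c_5 = 2 = 0·2^0 + 1·2^1
  c_6 = 3 = 1·2^0 + 1·2^1
Factor λ_0 = (1, 1, 0, 1, 0, 1)
Factor λ_1 = (1, 1, 1, 0, 1, 1)

((1, 1, 0, 1, 0, 1), (1, 1, 1, 0, 1, 1))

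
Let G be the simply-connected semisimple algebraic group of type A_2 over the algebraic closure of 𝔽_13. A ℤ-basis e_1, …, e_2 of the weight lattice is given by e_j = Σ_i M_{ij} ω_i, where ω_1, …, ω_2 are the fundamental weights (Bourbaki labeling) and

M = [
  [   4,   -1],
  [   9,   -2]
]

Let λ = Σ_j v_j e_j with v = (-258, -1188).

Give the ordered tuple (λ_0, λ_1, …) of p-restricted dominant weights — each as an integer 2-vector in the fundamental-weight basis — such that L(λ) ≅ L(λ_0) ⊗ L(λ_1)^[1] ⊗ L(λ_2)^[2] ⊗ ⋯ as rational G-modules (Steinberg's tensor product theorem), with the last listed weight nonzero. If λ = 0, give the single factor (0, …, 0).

In the fundamental-weight basis, λ has coordinates c = M·v (v = (-258, -1188)):
  c_1 = 4*-258 + -1*-1188 = 156
  c_2 = 9*-258 + -2*-1188 = 54
p = 13; digits c_i = Σ_j d_{ij}·13^j, 0 ≤ d_{ij} < 13:
  c_1 = 156 = 0·13^0 + 12·13^1
  c_2 = 54 = 2·13^0 + 4·13^1
Factor λ_0 = (0, 2)
Factor λ_1 = (12, 4)

((0, 2), (12, 4))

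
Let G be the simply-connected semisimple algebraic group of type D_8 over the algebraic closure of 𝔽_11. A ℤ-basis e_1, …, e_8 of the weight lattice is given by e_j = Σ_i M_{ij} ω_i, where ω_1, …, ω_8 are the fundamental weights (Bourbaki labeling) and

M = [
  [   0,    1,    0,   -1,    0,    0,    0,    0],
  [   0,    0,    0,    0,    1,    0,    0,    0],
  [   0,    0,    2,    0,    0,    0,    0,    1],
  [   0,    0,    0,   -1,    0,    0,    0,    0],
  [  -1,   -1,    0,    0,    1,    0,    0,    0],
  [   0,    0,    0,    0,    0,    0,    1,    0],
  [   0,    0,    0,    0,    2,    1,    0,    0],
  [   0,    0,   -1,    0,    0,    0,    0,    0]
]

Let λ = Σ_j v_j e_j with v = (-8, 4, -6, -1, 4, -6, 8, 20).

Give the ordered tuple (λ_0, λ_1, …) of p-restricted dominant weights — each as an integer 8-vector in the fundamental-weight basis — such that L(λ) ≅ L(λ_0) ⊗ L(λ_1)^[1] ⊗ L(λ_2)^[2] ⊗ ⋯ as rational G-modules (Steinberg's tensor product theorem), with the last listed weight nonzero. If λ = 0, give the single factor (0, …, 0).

((5, 4, 8, 1, 8, 8, 2, 6),)

Compute c_i = Σ_j M_{ij} v_j with v = (-8, 4, -6, -1, 4, -6, 8, 20):
  c_1 = (0)·(-8) + 1·4 + (0)·(-6) + (-1)·(-1) + 0·4 + (0)·(-6) + 0·8 + 0·20 = 5
  c_2 = (0)·(-8) + 0·4 + (0)·(-6) + (0)·(-1) + 1·4 + (0)·(-6) + 0·8 + 0·20 = 4
  c_3 = (0)·(-8) + 0·4 + (2)·(-6) + (0)·(-1) + 0·4 + (0)·(-6) + 0·8 + 1·20 = 8
  c_4 = (0)·(-8) + 0·4 + (0)·(-6) + (-1)·(-1) + 0·4 + (0)·(-6) + 0·8 + 0·20 = 1
  c_5 = (-1)·(-8) + (-1)·(4) + (0)·(-6) + (0)·(-1) + 1·4 + (0)·(-6) + 0·8 + 0·20 = 8
  c_6 = (0)·(-8) + 0·4 + (0)·(-6) + (0)·(-1) + 0·4 + (0)·(-6) + 1·8 + 0·20 = 8
  c_7 = (0)·(-8) + 0·4 + (0)·(-6) + (0)·(-1) + 2·4 + (1)·(-6) + 0·8 + 0·20 = 2
  c_8 = (0)·(-8) + 0·4 + (-1)·(-6) + (0)·(-1) + 0·4 + (0)·(-6) + 0·8 + 0·20 = 6
p = 11; digits c_i = Σ_j d_{ij}·11^j, 0 ≤ d_{ij} < 11:
  c_1 = 5 = 5·11^0
  c_2 = 4 = 4·11^0
  c_3 = 8 = 8·11^0
  c_4 = 1 = 1·11^0
  c_5 = 8 = 8·11^0
  c_6 = 8 = 8·11^0
  c_7 = 2 = 2·11^0
  c_8 = 6 = 6·11^0
p-restricted factor λ_0 = (5, 4, 8, 1, 8, 8, 2, 6)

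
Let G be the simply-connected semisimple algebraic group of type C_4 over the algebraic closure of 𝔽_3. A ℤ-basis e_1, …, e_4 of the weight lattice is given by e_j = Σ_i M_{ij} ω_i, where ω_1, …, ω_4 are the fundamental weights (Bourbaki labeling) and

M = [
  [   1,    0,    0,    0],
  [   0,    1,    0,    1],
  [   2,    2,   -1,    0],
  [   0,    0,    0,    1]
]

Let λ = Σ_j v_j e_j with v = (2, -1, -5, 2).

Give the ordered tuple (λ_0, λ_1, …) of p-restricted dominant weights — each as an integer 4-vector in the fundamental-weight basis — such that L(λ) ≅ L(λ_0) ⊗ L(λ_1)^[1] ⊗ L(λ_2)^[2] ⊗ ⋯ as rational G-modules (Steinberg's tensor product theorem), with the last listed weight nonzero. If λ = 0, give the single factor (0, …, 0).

((2, 1, 1, 2), (0, 0, 2, 0))

ω-coordinates c = M·v, v = (2, -1, -5, 2):
  c_1 = 1·2 + (0)·(-1) + (0)·(-5) + 0·2 = 2
  c_2 = 0·2 + (1)·(-1) + (0)·(-5) + 1·2 = 1
  c_3 = 2·2 + (2)·(-1) + (-1)·(-5) + 0·2 = 7
  c_4 = 0·2 + (0)·(-1) + (0)·(-5) + 1·2 = 2
Base-3 expansion of each c_i:
  c_1 = 2 = 2·3^0
  c_2 = 1 = 1·3^0
  c_3 = 7 = 1·3^0 + 2·3^1
  c_4 = 2 = 2·3^0
p-restricted factor λ_0 = (2, 1, 1, 2)
p-restricted factor λ_1 = (0, 0, 2, 0)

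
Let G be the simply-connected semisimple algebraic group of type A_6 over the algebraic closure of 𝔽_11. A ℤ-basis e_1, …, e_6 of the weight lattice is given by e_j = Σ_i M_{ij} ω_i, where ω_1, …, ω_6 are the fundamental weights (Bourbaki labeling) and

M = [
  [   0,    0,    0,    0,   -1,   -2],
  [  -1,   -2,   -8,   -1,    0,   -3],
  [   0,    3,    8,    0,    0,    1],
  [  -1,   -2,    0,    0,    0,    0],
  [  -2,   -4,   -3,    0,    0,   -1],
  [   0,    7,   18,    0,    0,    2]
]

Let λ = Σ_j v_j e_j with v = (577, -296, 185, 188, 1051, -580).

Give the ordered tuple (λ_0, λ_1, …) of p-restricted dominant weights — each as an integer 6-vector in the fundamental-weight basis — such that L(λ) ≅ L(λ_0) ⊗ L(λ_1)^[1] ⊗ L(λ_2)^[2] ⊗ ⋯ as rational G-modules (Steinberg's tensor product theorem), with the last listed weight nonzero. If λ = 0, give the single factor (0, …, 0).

((10, 10, 1, 4, 0, 10), (9, 7, 1, 1, 5, 8))

Compute c_i = Σ_j M_{ij} v_j with v = (577, -296, 185, 188, 1051, -580):
  c_1 = 0*577 + 0*-296 + 0*185 + 0*188 + -1*1051 + -2*-580 = 109
  c_2 = -1*577 + -2*-296 + -8*185 + -1*188 + 0*1051 + -3*-580 = 87
  c_3 = 0*577 + 3*-296 + 8*185 + 0*188 + 0*1051 + 1*-580 = 12
  c_4 = -1*577 + -2*-296 + 0*185 + 0*188 + 0*1051 + 0*-580 = 15
  c_5 = -2*577 + -4*-296 + -3*185 + 0*188 + 0*1051 + -1*-580 = 55
  c_6 = 0*577 + 7*-296 + 18*185 + 0*188 + 0*1051 + 2*-580 = 98
p = 11; digits c_i = Σ_j d_{ij}·11^j, 0 ≤ d_{ij} < 11:
  c_1 = 109 = 10·11^0 + 9·11^1
  c_2 = 87 = 10·11^0 + 7·11^1
  c_3 = 12 = 1·11^0 + 1·11^1
  c_4 = 15 = 4·11^0 + 1·11^1
  c_5 = 55 = 0·11^0 + 5·11^1
  c_6 = 98 = 10·11^0 + 8·11^1
λ_0 = (10, 10, 1, 4, 0, 10)
λ_1 = (9, 7, 1, 1, 5, 8)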